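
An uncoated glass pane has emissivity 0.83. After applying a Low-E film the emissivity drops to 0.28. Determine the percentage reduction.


Percentage reduction = (1 - coated/uncoated) * 100
  Ratio = 0.28 / 0.83 = 0.3373
  Reduction = (1 - 0.3373) * 100 = 66.3%

66.3%


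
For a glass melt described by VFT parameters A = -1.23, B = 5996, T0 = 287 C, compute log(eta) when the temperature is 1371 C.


VFT equation: log(eta) = A + B / (T - T0)
  T - T0 = 1371 - 287 = 1084
  B / (T - T0) = 5996 / 1084 = 5.531
  log(eta) = -1.23 + 5.531 = 4.301

4.301


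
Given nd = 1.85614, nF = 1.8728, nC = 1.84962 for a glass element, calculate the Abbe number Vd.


Abbe number formula: Vd = (nd - 1) / (nF - nC)
  nd - 1 = 1.85614 - 1 = 0.85614
  nF - nC = 1.8728 - 1.84962 = 0.02318
  Vd = 0.85614 / 0.02318 = 36.93

36.93


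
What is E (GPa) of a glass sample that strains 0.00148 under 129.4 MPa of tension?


Young's modulus: E = stress / strain
  E = 129.4 MPa / 0.00148 = 87432.43 MPa
Convert to GPa: 87432.43 / 1000 = 87.43 GPa

87.43 GPa


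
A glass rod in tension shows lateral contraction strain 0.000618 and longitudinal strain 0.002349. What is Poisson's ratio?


Poisson's ratio: nu = lateral strain / axial strain
  nu = 0.000618 / 0.002349 = 0.2631

0.2631


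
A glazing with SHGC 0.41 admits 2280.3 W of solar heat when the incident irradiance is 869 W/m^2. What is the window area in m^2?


Rearrange Q = Area * SHGC * Irradiance:
  Area = Q / (SHGC * Irradiance)
  Area = 2280.3 / (0.41 * 869) = 6.4 m^2

6.4 m^2


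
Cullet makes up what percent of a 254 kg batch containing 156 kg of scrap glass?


Cullet ratio = (cullet mass / total batch mass) * 100
  Ratio = 156 / 254 * 100 = 61.42%

61.42%


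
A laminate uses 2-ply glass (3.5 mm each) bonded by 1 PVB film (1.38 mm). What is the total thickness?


Total thickness = glass contribution + PVB contribution
  Glass: 2 * 3.5 = 7.0 mm
  PVB: 1 * 1.38 = 1.38 mm
  Total = 7.0 + 1.38 = 8.38 mm

8.38 mm


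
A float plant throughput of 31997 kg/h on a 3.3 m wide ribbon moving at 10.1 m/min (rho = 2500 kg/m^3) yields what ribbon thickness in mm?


Ribbon cross-section from mass balance:
  Volume rate = throughput / density = 31997 / 2500 = 12.7988 m^3/h
  thickness = volume rate / (speed * 60 * width), i.e.
  thickness = throughput / (60 * speed * width * density) * 1000
  thickness = 31997 / (60 * 10.1 * 3.3 * 2500) * 1000 = 6.4 mm

6.4 mm


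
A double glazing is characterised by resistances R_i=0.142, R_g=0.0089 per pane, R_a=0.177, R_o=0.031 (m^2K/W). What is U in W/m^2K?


Total thermal resistance (series):
  R_total = R_in + R_glass + R_air + R_glass + R_out
  R_total = 0.142 + 0.0089 + 0.177 + 0.0089 + 0.031 = 0.3678 m^2K/W
U-value = 1 / R_total = 1 / 0.3678 = 2.719 W/m^2K

2.719 W/m^2K


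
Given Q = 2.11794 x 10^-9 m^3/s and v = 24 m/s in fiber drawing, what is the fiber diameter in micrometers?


Cross-sectional area from continuity:
  A = Q / v = 2.11794 x 10^-9 / 24 = 8.82475 x 10^-11 m^2
Diameter from circular cross-section:
  d = sqrt(4A / pi) * 10^6 (m -> um)
  d = sqrt(4 * 8.82475 x 10^-11 / pi) * 10^6 = 10.6 um

10.6 um


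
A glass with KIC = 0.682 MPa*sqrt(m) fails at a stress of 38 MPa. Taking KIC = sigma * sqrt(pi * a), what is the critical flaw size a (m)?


Rearrange KIC = sigma * sqrt(pi * a):
  sqrt(pi * a) = KIC / sigma
  sqrt(pi * a) = 0.682 / 38 = 0.017947
  a = (KIC / sigma)^2 / pi
  a = 0.017947^2 / pi = 0.0001025 m

0.0001025 m


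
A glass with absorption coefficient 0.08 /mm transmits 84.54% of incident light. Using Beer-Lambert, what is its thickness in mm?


Rearrange T = exp(-alpha * thickness):
  thickness = -ln(T) / alpha
  T = 84.54/100 = 0.8454
  ln(T) = -0.16795
  -ln(T) = 0.16795
  thickness = 0.16795 / 0.08 = 2.1 mm

2.1 mm


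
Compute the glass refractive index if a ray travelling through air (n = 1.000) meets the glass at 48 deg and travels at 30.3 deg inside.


Apply Snell's law: n1 * sin(theta1) = n2 * sin(theta2)
  n2 = n1 * sin(theta1) / sin(theta2)
  sin(48) = 0.743145
  sin(30.3) = 0.504528
  n2 = 1.000 * 0.743145 / 0.504528 = 1.473

1.473


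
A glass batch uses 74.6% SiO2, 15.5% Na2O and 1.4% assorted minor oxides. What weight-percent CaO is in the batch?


Pieces sum to 100%:
  CaO = 100 - (SiO2 + Na2O + others)
  CaO = 100 - (74.6 + 15.5 + 1.4) = 8.5%

8.5%


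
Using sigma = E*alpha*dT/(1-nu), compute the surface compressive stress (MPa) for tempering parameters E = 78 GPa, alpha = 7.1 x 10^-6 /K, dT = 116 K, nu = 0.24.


Tempering stress: sigma = E * alpha * dT / (1 - nu)
  E (MPa) = 78 * 1000 = 78000
  Numerator = 78000 * (7.1 x 10^-6) * 116 = 64.2408
  Denominator = 1 - 0.24 = 0.76
  sigma = 64.2408 / 0.76 = 84.5 MPa

84.5 MPa


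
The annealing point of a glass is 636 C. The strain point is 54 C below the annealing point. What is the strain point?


Strain point = annealing point - difference:
  T_strain = 636 - 54 = 582 C

582 C


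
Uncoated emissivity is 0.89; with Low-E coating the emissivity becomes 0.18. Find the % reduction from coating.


Percentage reduction = (1 - coated/uncoated) * 100
  Ratio = 0.18 / 0.89 = 0.2022
  Reduction = (1 - 0.2022) * 100 = 79.8%

79.8%


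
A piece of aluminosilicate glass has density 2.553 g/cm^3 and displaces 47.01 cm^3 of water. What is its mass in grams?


Rearrange rho = m / V:
  m = rho * V
  m = 2.553 * 47.01 = 120.017 g

120.017 g


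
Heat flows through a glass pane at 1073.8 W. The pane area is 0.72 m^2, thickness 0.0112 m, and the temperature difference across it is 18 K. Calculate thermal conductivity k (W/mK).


Fourier's law rearranged: k = Q * t / (A * dT)
  Numerator = 1073.8 * 0.0112 = 12.02656
  Denominator = 0.72 * 18 = 12.96
  k = 12.02656 / 12.96 = 0.928 W/mK

0.928 W/mK


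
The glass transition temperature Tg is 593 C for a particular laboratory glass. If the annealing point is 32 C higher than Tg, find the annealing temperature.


The annealing temperature is Tg plus the offset:
  T_anneal = 593 + 32 = 625 C

625 C


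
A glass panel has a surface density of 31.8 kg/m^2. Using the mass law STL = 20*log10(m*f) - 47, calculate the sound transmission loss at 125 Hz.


Mass law: STL = 20 * log10(m * f) - 47
  m * f = 31.8 * 125 = 3975
  log10(3975) = 3.59934
  STL = 20 * 3.59934 - 47 = 71.9868 - 47 = 25.0 dB

25.0 dB


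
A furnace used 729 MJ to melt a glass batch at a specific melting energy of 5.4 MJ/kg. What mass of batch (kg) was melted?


Rearrange E = m * s for m:
  m = E / s
  m = 729 / 5.4 = 135.0 kg

135.0 kg


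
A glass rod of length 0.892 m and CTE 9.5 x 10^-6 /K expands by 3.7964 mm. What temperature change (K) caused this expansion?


Rearrange dL = alpha * L0 * dT for dT:
  dT = dL / (alpha * L0)
  dL (m) = 3.7964 / 1000 = 0.0037964
  dT = 0.0037964 / ((9.5 x 10^-6) * 0.892) = 448.0 K

448.0 K


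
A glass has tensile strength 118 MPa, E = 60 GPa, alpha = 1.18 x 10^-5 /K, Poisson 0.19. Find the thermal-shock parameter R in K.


Thermal shock resistance: R = sigma * (1 - nu) / (E * alpha)
  Numerator = 118 * (1 - 0.19) = 95.58
  Denominator = 60 * 1000 * (1.18 x 10^-5) = 0.708
  R = 95.58 / 0.708 = 135.0 K

135.0 K


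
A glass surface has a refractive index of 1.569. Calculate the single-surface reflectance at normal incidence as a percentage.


Fresnel reflectance at normal incidence:
  R = ((n - 1)/(n + 1))^2
  (n - 1)/(n + 1) = (1.569 - 1)/(1.569 + 1) = 0.221487
  R = 0.221487^2 = 0.0490565
  R(%) = 0.0490565 * 100 = 4.906%

4.906%


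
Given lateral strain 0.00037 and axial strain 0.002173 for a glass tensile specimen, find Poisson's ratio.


Poisson's ratio: nu = lateral strain / axial strain
  nu = 0.00037 / 0.002173 = 0.1703

0.1703


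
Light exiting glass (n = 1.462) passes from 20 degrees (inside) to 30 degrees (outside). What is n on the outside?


Apply Snell's law: n1 * sin(theta1) = n2 * sin(theta2)
  n2 = n1 * sin(theta1) / sin(theta2)
  sin(20) = 0.34202
  sin(30) = 0.5
  n2 = 1.462 * 0.34202 / 0.5 = 1.0001

1.0001


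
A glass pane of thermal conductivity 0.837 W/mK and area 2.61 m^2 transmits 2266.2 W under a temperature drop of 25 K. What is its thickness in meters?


Fourier's law: t = k * A * dT / Q
  t = 0.837 * 2.61 * 25 / 2266.2
  t = 54.61425 / 2266.2 = 0.0241 m

0.0241 m


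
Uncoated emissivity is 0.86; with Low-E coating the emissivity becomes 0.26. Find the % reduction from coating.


Percentage reduction = (1 - coated/uncoated) * 100
  Ratio = 0.26 / 0.86 = 0.3023
  Reduction = (1 - 0.3023) * 100 = 69.8%

69.8%


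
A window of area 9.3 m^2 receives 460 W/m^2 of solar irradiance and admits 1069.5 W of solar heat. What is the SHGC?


Rearrange Q = Area * SHGC * Irradiance:
  SHGC = Q / (Area * Irradiance)
  SHGC = 1069.5 / (9.3 * 460) = 0.25

0.25


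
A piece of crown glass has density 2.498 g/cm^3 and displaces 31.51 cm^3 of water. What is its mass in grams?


Rearrange rho = m / V:
  m = rho * V
  m = 2.498 * 31.51 = 78.712 g

78.712 g


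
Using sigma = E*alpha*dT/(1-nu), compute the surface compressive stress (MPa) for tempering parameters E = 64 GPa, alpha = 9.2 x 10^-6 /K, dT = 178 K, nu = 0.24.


Tempering stress: sigma = E * alpha * dT / (1 - nu)
  E (MPa) = 64 * 1000 = 64000
  Numerator = 64000 * (9.2 x 10^-6) * 178 = 104.8064
  Denominator = 1 - 0.24 = 0.76
  sigma = 104.8064 / 0.76 = 137.9 MPa

137.9 MPa


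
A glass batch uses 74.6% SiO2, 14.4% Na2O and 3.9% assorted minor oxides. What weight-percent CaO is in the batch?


Pieces sum to 100%:
  CaO = 100 - (SiO2 + Na2O + others)
  CaO = 100 - (74.6 + 14.4 + 3.9) = 7.1%

7.1%


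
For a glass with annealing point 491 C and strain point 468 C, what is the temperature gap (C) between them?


Gap = T_anneal - T_strain:
  gap = 491 - 468 = 23 C

23 C


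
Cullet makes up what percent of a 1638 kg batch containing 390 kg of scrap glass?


Cullet ratio = (cullet mass / total batch mass) * 100
  Ratio = 390 / 1638 * 100 = 23.81%

23.81%


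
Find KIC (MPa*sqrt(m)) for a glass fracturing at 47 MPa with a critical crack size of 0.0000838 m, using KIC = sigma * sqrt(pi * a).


Fracture toughness: KIC = sigma * sqrt(pi * a)
  pi * a = pi * 0.0000838 = 0.000263265
  sqrt(pi * a) = 0.016225
  KIC = 47 * 0.016225 = 0.763 MPa*sqrt(m)

0.763 MPa*sqrt(m)


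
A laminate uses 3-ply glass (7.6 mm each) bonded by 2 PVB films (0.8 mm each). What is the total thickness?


Total thickness = glass contribution + PVB contribution
  Glass: 3 * 7.6 = 22.8 mm
  PVB: 2 * 0.8 = 1.6 mm
  Total = 22.8 + 1.6 = 24.4 mm

24.4 mm


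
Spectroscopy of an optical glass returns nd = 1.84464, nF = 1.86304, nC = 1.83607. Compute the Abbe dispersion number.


Abbe number formula: Vd = (nd - 1) / (nF - nC)
  nd - 1 = 1.84464 - 1 = 0.84464
  nF - nC = 1.86304 - 1.83607 = 0.02697
  Vd = 0.84464 / 0.02697 = 31.32

31.32


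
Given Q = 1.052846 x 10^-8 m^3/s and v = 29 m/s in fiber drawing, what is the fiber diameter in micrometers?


Cross-sectional area from continuity:
  A = Q / v = 1.052846 x 10^-8 / 29 = 3.630503 x 10^-10 m^2
Diameter from circular cross-section:
  d = sqrt(4A / pi) * 10^6 (m -> um)
  d = sqrt(4 * 3.630503 x 10^-10 / pi) * 10^6 = 21.5 um

21.5 um


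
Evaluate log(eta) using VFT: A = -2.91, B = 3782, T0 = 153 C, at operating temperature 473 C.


VFT equation: log(eta) = A + B / (T - T0)
  T - T0 = 473 - 153 = 320
  B / (T - T0) = 3782 / 320 = 11.819
  log(eta) = -2.91 + 11.819 = 8.909

8.909


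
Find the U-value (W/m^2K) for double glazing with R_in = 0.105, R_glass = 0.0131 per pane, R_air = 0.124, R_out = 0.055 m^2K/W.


Total thermal resistance (series):
  R_total = R_in + R_glass + R_air + R_glass + R_out
  R_total = 0.105 + 0.0131 + 0.124 + 0.0131 + 0.055 = 0.3102 m^2K/W
U-value = 1 / R_total = 1 / 0.3102 = 3.224 W/m^2K

3.224 W/m^2K


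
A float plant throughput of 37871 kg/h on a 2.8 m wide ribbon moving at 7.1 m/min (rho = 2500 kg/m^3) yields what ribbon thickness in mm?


Ribbon cross-section from mass balance:
  Volume rate = throughput / density = 37871 / 2500 = 15.1484 m^3/h
  thickness = volume rate / (speed * 60 * width), i.e.
  thickness = throughput / (60 * speed * width * density) * 1000
  thickness = 37871 / (60 * 7.1 * 2.8 * 2500) * 1000 = 12.7 mm

12.7 mm


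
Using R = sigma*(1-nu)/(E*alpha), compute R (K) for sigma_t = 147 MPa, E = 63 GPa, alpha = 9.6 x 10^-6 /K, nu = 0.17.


Thermal shock resistance: R = sigma * (1 - nu) / (E * alpha)
  Numerator = 147 * (1 - 0.17) = 122.01
  Denominator = 63 * 1000 * (9.6 x 10^-6) = 0.6048
  R = 122.01 / 0.6048 = 201.7 K

201.7 K


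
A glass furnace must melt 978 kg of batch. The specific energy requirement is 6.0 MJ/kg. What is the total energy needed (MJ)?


Total energy = mass * specific energy
  E = 978 * 6.0 = 5868 MJ

5868 MJ


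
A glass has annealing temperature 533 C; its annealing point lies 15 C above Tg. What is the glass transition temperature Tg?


Rearrange T_anneal = Tg + offset for Tg:
  Tg = T_anneal - offset = 533 - 15 = 518 C

518 C


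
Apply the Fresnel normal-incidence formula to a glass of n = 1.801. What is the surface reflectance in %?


Fresnel reflectance at normal incidence:
  R = ((n - 1)/(n + 1))^2
  (n - 1)/(n + 1) = (1.801 - 1)/(1.801 + 1) = 0.285969
  R = 0.285969^2 = 0.0817783
  R(%) = 0.0817783 * 100 = 8.178%

8.178%


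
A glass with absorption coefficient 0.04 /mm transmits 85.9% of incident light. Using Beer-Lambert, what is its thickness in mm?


Rearrange T = exp(-alpha * thickness):
  thickness = -ln(T) / alpha
  T = 85.9/100 = 0.859
  ln(T) = -0.15199
  -ln(T) = 0.15199
  thickness = 0.15199 / 0.04 = 3.8 mm

3.8 mm


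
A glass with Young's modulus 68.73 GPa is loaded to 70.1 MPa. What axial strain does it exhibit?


Rearrange E = sigma / epsilon:
  epsilon = sigma / E
  E (MPa) = 68.73 * 1000 = 68730
  epsilon = 70.1 / 68730 = 0.00102

0.00102


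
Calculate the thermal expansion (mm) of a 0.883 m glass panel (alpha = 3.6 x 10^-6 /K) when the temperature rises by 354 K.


Thermal expansion formula: dL = alpha * L0 * dT
  dL = (3.6 x 10^-6) * 0.883 * 354 = 0.0011253 m
Convert to mm: 0.0011253 * 1000 = 1.1253 mm

1.1253 mm


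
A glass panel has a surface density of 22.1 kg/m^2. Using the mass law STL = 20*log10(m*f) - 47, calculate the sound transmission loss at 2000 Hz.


Mass law: STL = 20 * log10(m * f) - 47
  m * f = 22.1 * 2000 = 44200
  log10(44200) = 4.64542
  STL = 20 * 4.64542 - 47 = 92.9084 - 47 = 45.9 dB

45.9 dB


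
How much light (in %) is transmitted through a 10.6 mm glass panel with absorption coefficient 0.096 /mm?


Beer-Lambert law: T = exp(-alpha * thickness)
  exponent = -0.096 * 10.6 = -1.0176
  T = exp(-1.0176) = 0.3615
  Percentage = 0.3615 * 100 = 36.15%

36.15%


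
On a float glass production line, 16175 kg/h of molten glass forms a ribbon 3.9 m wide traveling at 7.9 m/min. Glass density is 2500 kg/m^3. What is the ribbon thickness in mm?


Ribbon cross-section from mass balance:
  Volume rate = throughput / density = 16175 / 2500 = 6.47 m^3/h
  thickness = volume rate / (speed * 60 * width), i.e.
  thickness = throughput / (60 * speed * width * density) * 1000
  thickness = 16175 / (60 * 7.9 * 3.9 * 2500) * 1000 = 3.5 mm

3.5 mm


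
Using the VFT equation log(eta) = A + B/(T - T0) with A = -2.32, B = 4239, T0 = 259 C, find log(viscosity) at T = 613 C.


VFT equation: log(eta) = A + B / (T - T0)
  T - T0 = 613 - 259 = 354
  B / (T - T0) = 4239 / 354 = 11.975
  log(eta) = -2.32 + 11.975 = 9.655

9.655


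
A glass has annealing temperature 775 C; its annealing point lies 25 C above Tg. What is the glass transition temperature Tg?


Rearrange T_anneal = Tg + offset for Tg:
  Tg = T_anneal - offset = 775 - 25 = 750 C

750 C


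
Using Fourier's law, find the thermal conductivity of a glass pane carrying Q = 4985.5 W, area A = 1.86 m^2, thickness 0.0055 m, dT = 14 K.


Fourier's law rearranged: k = Q * t / (A * dT)
  Numerator = 4985.5 * 0.0055 = 27.42025
  Denominator = 1.86 * 14 = 26.04
  k = 27.42025 / 26.04 = 1.053 W/mK

1.053 W/mK


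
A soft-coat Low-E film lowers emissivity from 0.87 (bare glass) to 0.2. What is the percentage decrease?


Percentage reduction = (1 - coated/uncoated) * 100
  Ratio = 0.2 / 0.87 = 0.2299
  Reduction = (1 - 0.2299) * 100 = 77.0%

77.0%


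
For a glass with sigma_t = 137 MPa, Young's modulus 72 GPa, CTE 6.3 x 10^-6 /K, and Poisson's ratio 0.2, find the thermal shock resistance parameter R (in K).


Thermal shock resistance: R = sigma * (1 - nu) / (E * alpha)
  Numerator = 137 * (1 - 0.2) = 109.6
  Denominator = 72 * 1000 * (6.3 x 10^-6) = 0.4536
  R = 109.6 / 0.4536 = 241.6 K

241.6 K


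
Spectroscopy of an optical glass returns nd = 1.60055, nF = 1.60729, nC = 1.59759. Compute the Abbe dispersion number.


Abbe number formula: Vd = (nd - 1) / (nF - nC)
  nd - 1 = 1.60055 - 1 = 0.60055
  nF - nC = 1.60729 - 1.59759 = 0.0097
  Vd = 0.60055 / 0.0097 = 61.91

61.91


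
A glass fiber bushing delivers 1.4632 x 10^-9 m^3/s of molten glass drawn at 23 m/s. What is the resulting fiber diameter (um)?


Cross-sectional area from continuity:
  A = Q / v = 1.4632 x 10^-9 / 23 = 6.361739 x 10^-11 m^2
Diameter from circular cross-section:
  d = sqrt(4A / pi) * 10^6 (m -> um)
  d = sqrt(4 * 6.361739 x 10^-11 / pi) * 10^6 = 9.0 um

9.0 um


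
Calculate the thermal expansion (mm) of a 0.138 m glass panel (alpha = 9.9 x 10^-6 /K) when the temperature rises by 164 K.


Thermal expansion formula: dL = alpha * L0 * dT
  dL = (9.9 x 10^-6) * 0.138 * 164 = 0.00022406 m
Convert to mm: 0.00022406 * 1000 = 0.2241 mm

0.2241 mm


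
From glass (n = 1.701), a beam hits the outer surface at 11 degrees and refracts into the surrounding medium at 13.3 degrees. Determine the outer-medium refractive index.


Apply Snell's law: n1 * sin(theta1) = n2 * sin(theta2)
  n2 = n1 * sin(theta1) / sin(theta2)
  sin(11) = 0.190809
  sin(13.3) = 0.23005
  n2 = 1.701 * 0.190809 / 0.23005 = 1.4109

1.4109


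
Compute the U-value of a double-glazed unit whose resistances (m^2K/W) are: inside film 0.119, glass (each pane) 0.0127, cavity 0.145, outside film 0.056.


Total thermal resistance (series):
  R_total = R_in + R_glass + R_air + R_glass + R_out
  R_total = 0.119 + 0.0127 + 0.145 + 0.0127 + 0.056 = 0.3454 m^2K/W
U-value = 1 / R_total = 1 / 0.3454 = 2.895 W/m^2K

2.895 W/m^2K


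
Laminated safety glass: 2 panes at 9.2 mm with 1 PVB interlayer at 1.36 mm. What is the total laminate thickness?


Total thickness = glass contribution + PVB contribution
  Glass: 2 * 9.2 = 18.4 mm
  PVB: 1 * 1.36 = 1.36 mm
  Total = 18.4 + 1.36 = 19.76 mm

19.76 mm


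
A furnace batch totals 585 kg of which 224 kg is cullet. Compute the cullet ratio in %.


Cullet ratio = (cullet mass / total batch mass) * 100
  Ratio = 224 / 585 * 100 = 38.29%

38.29%


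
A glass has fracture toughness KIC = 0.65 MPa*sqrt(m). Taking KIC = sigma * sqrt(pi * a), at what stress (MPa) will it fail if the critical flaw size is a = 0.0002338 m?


Rearrange KIC = sigma * sqrt(pi * a):
  sigma = KIC / sqrt(pi * a)
  sqrt(pi * 0.0002338) = 0.027102
  sigma = 0.65 / 0.027102 = 23.98 MPa

23.98 MPa


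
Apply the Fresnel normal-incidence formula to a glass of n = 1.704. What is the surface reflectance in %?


Fresnel reflectance at normal incidence:
  R = ((n - 1)/(n + 1))^2
  (n - 1)/(n + 1) = (1.704 - 1)/(1.704 + 1) = 0.260355
  R = 0.260355^2 = 0.0677847
  R(%) = 0.0677847 * 100 = 6.778%

6.778%


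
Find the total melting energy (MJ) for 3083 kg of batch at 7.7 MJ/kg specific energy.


Total energy = mass * specific energy
  E = 3083 * 7.7 = 23739.1 MJ

23739.1 MJ


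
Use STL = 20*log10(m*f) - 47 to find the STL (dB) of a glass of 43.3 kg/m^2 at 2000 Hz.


Mass law: STL = 20 * log10(m * f) - 47
  m * f = 43.3 * 2000 = 86600
  log10(86600) = 4.93752
  STL = 20 * 4.93752 - 47 = 98.7504 - 47 = 51.8 dB

51.8 dB


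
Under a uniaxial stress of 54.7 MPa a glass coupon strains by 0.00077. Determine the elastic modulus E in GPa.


Young's modulus: E = stress / strain
  E = 54.7 MPa / 0.00077 = 71038.96 MPa
Convert to GPa: 71038.96 / 1000 = 71.04 GPa

71.04 GPa


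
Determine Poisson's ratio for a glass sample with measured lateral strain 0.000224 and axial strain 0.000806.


Poisson's ratio: nu = lateral strain / axial strain
  nu = 0.000224 / 0.000806 = 0.2779

0.2779


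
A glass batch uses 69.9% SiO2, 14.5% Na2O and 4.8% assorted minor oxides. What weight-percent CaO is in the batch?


Pieces sum to 100%:
  CaO = 100 - (SiO2 + Na2O + others)
  CaO = 100 - (69.9 + 14.5 + 4.8) = 10.8%

10.8%


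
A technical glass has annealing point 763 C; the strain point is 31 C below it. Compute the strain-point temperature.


Strain point = annealing point - difference:
  T_strain = 763 - 31 = 732 C

732 C


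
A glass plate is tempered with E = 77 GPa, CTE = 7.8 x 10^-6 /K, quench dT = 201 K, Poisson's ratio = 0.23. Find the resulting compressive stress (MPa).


Tempering stress: sigma = E * alpha * dT / (1 - nu)
  E (MPa) = 77 * 1000 = 77000
  Numerator = 77000 * (7.8 x 10^-6) * 201 = 120.7206
  Denominator = 1 - 0.23 = 0.77
  sigma = 120.7206 / 0.77 = 156.8 MPa

156.8 MPa


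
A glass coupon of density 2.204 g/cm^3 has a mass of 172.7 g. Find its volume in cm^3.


Rearrange rho = m / V:
  V = m / rho
  V = 172.7 / 2.204 = 78.358 cm^3

78.358 cm^3


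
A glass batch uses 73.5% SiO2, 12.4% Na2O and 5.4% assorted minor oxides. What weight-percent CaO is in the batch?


Pieces sum to 100%:
  CaO = 100 - (SiO2 + Na2O + others)
  CaO = 100 - (73.5 + 12.4 + 5.4) = 8.7%

8.7%


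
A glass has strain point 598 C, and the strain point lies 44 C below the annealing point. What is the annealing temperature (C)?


T_anneal = T_strain + gap:
  T_anneal = 598 + 44 = 642 C

642 C


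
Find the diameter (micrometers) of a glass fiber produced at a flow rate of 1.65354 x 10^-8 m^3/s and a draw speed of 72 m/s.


Cross-sectional area from continuity:
  A = Q / v = 1.65354 x 10^-8 / 72 = 2.296583 x 10^-10 m^2
Diameter from circular cross-section:
  d = sqrt(4A / pi) * 10^6 (m -> um)
  d = sqrt(4 * 2.296583 x 10^-10 / pi) * 10^6 = 17.1 um

17.1 um


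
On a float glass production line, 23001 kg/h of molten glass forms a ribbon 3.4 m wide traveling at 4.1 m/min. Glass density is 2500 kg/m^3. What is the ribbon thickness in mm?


Ribbon cross-section from mass balance:
  Volume rate = throughput / density = 23001 / 2500 = 9.2004 m^3/h
  thickness = volume rate / (speed * 60 * width), i.e.
  thickness = throughput / (60 * speed * width * density) * 1000
  thickness = 23001 / (60 * 4.1 * 3.4 * 2500) * 1000 = 11.0 mm

11.0 mm


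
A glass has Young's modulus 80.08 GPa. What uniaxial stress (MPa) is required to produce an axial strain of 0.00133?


Rearrange E = sigma / epsilon:
  sigma = E * epsilon
  E (MPa) = 80.08 * 1000 = 80080
  sigma = 80080 * 0.00133 = 106.51 MPa

106.51 MPa


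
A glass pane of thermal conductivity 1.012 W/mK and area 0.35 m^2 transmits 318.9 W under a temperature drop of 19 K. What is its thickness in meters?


Fourier's law: t = k * A * dT / Q
  t = 1.012 * 0.35 * 19 / 318.9
  t = 6.7298 / 318.9 = 0.0211 m

0.0211 m


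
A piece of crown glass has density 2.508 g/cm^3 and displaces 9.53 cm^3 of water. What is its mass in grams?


Rearrange rho = m / V:
  m = rho * V
  m = 2.508 * 9.53 = 23.901 g

23.901 g


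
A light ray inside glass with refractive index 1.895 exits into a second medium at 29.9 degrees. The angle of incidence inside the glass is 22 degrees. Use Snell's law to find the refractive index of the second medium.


Apply Snell's law: n1 * sin(theta1) = n2 * sin(theta2)
  n2 = n1 * sin(theta1) / sin(theta2)
  sin(22) = 0.374607
  sin(29.9) = 0.498488
  n2 = 1.895 * 0.374607 / 0.498488 = 1.4241

1.4241


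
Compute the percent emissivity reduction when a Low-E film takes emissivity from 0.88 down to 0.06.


Percentage reduction = (1 - coated/uncoated) * 100
  Ratio = 0.06 / 0.88 = 0.0682
  Reduction = (1 - 0.0682) * 100 = 93.2%

93.2%


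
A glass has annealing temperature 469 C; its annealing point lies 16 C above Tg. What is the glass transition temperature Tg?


Rearrange T_anneal = Tg + offset for Tg:
  Tg = T_anneal - offset = 469 - 16 = 453 C

453 C


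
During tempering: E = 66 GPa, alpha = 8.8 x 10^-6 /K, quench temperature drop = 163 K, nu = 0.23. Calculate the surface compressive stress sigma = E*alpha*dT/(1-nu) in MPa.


Tempering stress: sigma = E * alpha * dT / (1 - nu)
  E (MPa) = 66 * 1000 = 66000
  Numerator = 66000 * (8.8 x 10^-6) * 163 = 94.6704
  Denominator = 1 - 0.23 = 0.77
  sigma = 94.6704 / 0.77 = 122.9 MPa

122.9 MPa


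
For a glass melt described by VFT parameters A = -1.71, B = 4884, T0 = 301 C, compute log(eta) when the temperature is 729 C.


VFT equation: log(eta) = A + B / (T - T0)
  T - T0 = 729 - 301 = 428
  B / (T - T0) = 4884 / 428 = 11.411
  log(eta) = -1.71 + 11.411 = 9.701

9.701


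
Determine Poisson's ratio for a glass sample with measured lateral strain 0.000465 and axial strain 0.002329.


Poisson's ratio: nu = lateral strain / axial strain
  nu = 0.000465 / 0.002329 = 0.1997

0.1997


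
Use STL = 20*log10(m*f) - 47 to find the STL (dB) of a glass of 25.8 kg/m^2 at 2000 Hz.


Mass law: STL = 20 * log10(m * f) - 47
  m * f = 25.8 * 2000 = 51600
  log10(51600) = 4.71265
  STL = 20 * 4.71265 - 47 = 94.253 - 47 = 47.3 dB

47.3 dB


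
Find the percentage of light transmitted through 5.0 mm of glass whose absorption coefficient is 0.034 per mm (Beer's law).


Beer-Lambert law: T = exp(-alpha * thickness)
  exponent = -0.034 * 5.0 = -0.17
  T = exp(-0.17) = 0.8437
  Percentage = 0.8437 * 100 = 84.37%

84.37%


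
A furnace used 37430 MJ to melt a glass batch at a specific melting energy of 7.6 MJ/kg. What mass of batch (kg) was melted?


Rearrange E = m * s for m:
  m = E / s
  m = 37430 / 7.6 = 4925.0 kg

4925.0 kg


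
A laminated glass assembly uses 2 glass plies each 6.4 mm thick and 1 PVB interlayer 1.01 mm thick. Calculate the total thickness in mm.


Total thickness = glass contribution + PVB contribution
  Glass: 2 * 6.4 = 12.8 mm
  PVB: 1 * 1.01 = 1.01 mm
  Total = 12.8 + 1.01 = 13.81 mm

13.81 mm


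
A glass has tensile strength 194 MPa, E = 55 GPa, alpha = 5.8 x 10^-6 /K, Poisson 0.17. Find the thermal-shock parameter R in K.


Thermal shock resistance: R = sigma * (1 - nu) / (E * alpha)
  Numerator = 194 * (1 - 0.17) = 161.02
  Denominator = 55 * 1000 * (5.8 x 10^-6) = 0.319
  R = 161.02 / 0.319 = 504.8 K

504.8 K


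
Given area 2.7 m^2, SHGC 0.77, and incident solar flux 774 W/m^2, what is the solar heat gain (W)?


Solar heat gain: Q = Area * SHGC * Irradiance
  Q = 2.7 * 0.77 * 774 = 1609.1 W

1609.1 W


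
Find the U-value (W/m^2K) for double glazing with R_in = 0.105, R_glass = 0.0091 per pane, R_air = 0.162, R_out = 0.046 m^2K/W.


Total thermal resistance (series):
  R_total = R_in + R_glass + R_air + R_glass + R_out
  R_total = 0.105 + 0.0091 + 0.162 + 0.0091 + 0.046 = 0.3312 m^2K/W
U-value = 1 / R_total = 1 / 0.3312 = 3.019 W/m^2K

3.019 W/m^2K


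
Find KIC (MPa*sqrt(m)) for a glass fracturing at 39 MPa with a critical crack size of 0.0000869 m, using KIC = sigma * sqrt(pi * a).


Fracture toughness: KIC = sigma * sqrt(pi * a)
  pi * a = pi * 0.0000869 = 0.000273004
  sqrt(pi * a) = 0.016523
  KIC = 39 * 0.016523 = 0.644 MPa*sqrt(m)

0.644 MPa*sqrt(m)


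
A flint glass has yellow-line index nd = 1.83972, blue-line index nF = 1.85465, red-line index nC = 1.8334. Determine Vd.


Abbe number formula: Vd = (nd - 1) / (nF - nC)
  nd - 1 = 1.83972 - 1 = 0.83972
  nF - nC = 1.85465 - 1.8334 = 0.02125
  Vd = 0.83972 / 0.02125 = 39.52

39.52


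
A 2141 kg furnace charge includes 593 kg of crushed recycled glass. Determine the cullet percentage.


Cullet ratio = (cullet mass / total batch mass) * 100
  Ratio = 593 / 2141 * 100 = 27.7%

27.7%


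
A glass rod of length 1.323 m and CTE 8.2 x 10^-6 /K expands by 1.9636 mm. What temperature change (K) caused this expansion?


Rearrange dL = alpha * L0 * dT for dT:
  dT = dL / (alpha * L0)
  dL (m) = 1.9636 / 1000 = 0.0019636
  dT = 0.0019636 / ((8.2 x 10^-6) * 1.323) = 181.0 K

181.0 K


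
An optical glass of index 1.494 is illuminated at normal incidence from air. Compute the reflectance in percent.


Fresnel reflectance at normal incidence:
  R = ((n - 1)/(n + 1))^2
  (n - 1)/(n + 1) = (1.494 - 1)/(1.494 + 1) = 0.198075
  R = 0.198075^2 = 0.0392337
  R(%) = 0.0392337 * 100 = 3.923%

3.923%


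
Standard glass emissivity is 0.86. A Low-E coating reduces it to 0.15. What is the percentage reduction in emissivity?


Percentage reduction = (1 - coated/uncoated) * 100
  Ratio = 0.15 / 0.86 = 0.1744
  Reduction = (1 - 0.1744) * 100 = 82.6%

82.6%


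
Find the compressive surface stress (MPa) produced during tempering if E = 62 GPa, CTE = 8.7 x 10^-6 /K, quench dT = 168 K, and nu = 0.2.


Tempering stress: sigma = E * alpha * dT / (1 - nu)
  E (MPa) = 62 * 1000 = 62000
  Numerator = 62000 * (8.7 x 10^-6) * 168 = 90.6192
  Denominator = 1 - 0.2 = 0.8
  sigma = 90.6192 / 0.8 = 113.3 MPa

113.3 MPa


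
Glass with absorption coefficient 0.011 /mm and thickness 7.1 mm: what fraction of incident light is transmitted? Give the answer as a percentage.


Beer-Lambert law: T = exp(-alpha * thickness)
  exponent = -0.011 * 7.1 = -0.0781
  T = exp(-0.0781) = 0.9249
  Percentage = 0.9249 * 100 = 92.49%

92.49%


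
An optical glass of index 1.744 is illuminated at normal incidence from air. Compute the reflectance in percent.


Fresnel reflectance at normal incidence:
  R = ((n - 1)/(n + 1))^2
  (n - 1)/(n + 1) = (1.744 - 1)/(1.744 + 1) = 0.271137
  R = 0.271137^2 = 0.0735153
  R(%) = 0.0735153 * 100 = 7.352%

7.352%


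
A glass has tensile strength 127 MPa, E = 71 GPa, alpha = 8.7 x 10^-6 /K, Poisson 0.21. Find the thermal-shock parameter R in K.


Thermal shock resistance: R = sigma * (1 - nu) / (E * alpha)
  Numerator = 127 * (1 - 0.21) = 100.33
  Denominator = 71 * 1000 * (8.7 x 10^-6) = 0.6177
  R = 100.33 / 0.6177 = 162.4 K

162.4 K


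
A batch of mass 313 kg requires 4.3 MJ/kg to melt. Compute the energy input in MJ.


Total energy = mass * specific energy
  E = 313 * 4.3 = 1345.9 MJ

1345.9 MJ


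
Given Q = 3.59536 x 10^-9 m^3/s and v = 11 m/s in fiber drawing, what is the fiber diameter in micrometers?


Cross-sectional area from continuity:
  A = Q / v = 3.59536 x 10^-9 / 11 = 3.268509 x 10^-10 m^2
Diameter from circular cross-section:
  d = sqrt(4A / pi) * 10^6 (m -> um)
  d = sqrt(4 * 3.268509 x 10^-10 / pi) * 10^6 = 20.4 um

20.4 um


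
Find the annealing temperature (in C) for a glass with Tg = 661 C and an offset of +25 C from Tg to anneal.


The annealing temperature is Tg plus the offset:
  T_anneal = 661 + 25 = 686 C

686 C


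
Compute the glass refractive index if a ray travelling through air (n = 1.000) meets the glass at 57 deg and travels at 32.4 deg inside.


Apply Snell's law: n1 * sin(theta1) = n2 * sin(theta2)
  n2 = n1 * sin(theta1) / sin(theta2)
  sin(57) = 0.838671
  sin(32.4) = 0.535827
  n2 = 1.000 * 0.838671 / 0.535827 = 1.5652

1.5652


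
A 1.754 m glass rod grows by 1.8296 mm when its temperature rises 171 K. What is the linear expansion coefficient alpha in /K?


Rearrange dL = alpha * L0 * dT for alpha:
  alpha = dL / (L0 * dT)
  alpha = (1.8296 / 1000) / (1.754 * 171) = 0.0000061 /K = 6.1 x 10^-6 /K

6.1 x 10^-6 /K


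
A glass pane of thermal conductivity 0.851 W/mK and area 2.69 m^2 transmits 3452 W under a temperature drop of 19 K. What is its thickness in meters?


Fourier's law: t = k * A * dT / Q
  t = 0.851 * 2.69 * 19 / 3452
  t = 43.49461 / 3452 = 0.0126 m

0.0126 m


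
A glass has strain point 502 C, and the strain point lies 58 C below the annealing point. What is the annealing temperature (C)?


T_anneal = T_strain + gap:
  T_anneal = 502 + 58 = 560 C

560 C


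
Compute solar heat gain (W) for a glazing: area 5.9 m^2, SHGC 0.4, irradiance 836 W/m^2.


Solar heat gain: Q = Area * SHGC * Irradiance
  Q = 5.9 * 0.4 * 836 = 1973 W

1973 W


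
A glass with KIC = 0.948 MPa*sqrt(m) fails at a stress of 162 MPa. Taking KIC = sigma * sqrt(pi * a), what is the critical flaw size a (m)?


Rearrange KIC = sigma * sqrt(pi * a):
  sqrt(pi * a) = KIC / sigma
  sqrt(pi * a) = 0.948 / 162 = 0.005852
  a = (KIC / sigma)^2 / pi
  a = 0.005852^2 / pi = 0.0000109 m

0.0000109 m


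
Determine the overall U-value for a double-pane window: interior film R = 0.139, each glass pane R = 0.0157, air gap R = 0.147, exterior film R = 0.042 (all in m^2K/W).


Total thermal resistance (series):
  R_total = R_in + R_glass + R_air + R_glass + R_out
  R_total = 0.139 + 0.0157 + 0.147 + 0.0157 + 0.042 = 0.3594 m^2K/W
U-value = 1 / R_total = 1 / 0.3594 = 2.782 W/m^2K

2.782 W/m^2K


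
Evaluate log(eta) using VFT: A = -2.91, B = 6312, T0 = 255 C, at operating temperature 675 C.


VFT equation: log(eta) = A + B / (T - T0)
  T - T0 = 675 - 255 = 420
  B / (T - T0) = 6312 / 420 = 15.029
  log(eta) = -2.91 + 15.029 = 12.119

12.119


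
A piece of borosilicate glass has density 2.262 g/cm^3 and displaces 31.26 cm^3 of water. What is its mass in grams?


Rearrange rho = m / V:
  m = rho * V
  m = 2.262 * 31.26 = 70.71 g

70.71 g


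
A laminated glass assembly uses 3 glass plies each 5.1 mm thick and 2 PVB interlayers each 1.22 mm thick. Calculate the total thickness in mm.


Total thickness = glass contribution + PVB contribution
  Glass: 3 * 5.1 = 15.3 mm
  PVB: 2 * 1.22 = 2.44 mm
  Total = 15.3 + 2.44 = 17.74 mm

17.74 mm


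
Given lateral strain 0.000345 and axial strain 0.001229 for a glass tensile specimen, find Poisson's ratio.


Poisson's ratio: nu = lateral strain / axial strain
  nu = 0.000345 / 0.001229 = 0.2807

0.2807


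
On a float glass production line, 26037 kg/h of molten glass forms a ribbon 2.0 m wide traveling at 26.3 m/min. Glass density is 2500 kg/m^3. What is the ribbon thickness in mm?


Ribbon cross-section from mass balance:
  Volume rate = throughput / density = 26037 / 2500 = 10.4148 m^3/h
  thickness = volume rate / (speed * 60 * width), i.e.
  thickness = throughput / (60 * speed * width * density) * 1000
  thickness = 26037 / (60 * 26.3 * 2.0 * 2500) * 1000 = 3.3 mm

3.3 mm


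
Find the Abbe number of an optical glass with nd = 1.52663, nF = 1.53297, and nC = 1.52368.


Abbe number formula: Vd = (nd - 1) / (nF - nC)
  nd - 1 = 1.52663 - 1 = 0.52663
  nF - nC = 1.53297 - 1.52368 = 0.00929
  Vd = 0.52663 / 0.00929 = 56.69

56.69


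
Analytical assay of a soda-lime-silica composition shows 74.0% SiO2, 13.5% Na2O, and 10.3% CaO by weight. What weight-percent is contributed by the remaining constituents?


Sum the three major oxides:
  SiO2 + Na2O + CaO = 74.0 + 13.5 + 10.3 = 97.8%
Subtract from 100%:
  Others = 100 - 97.8 = 2.2%

2.2%


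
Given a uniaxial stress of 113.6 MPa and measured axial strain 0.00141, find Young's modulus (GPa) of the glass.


Young's modulus: E = stress / strain
  E = 113.6 MPa / 0.00141 = 80567.38 MPa
Convert to GPa: 80567.38 / 1000 = 80.57 GPa

80.57 GPa


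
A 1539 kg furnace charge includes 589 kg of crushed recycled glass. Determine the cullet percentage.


Cullet ratio = (cullet mass / total batch mass) * 100
  Ratio = 589 / 1539 * 100 = 38.27%

38.27%


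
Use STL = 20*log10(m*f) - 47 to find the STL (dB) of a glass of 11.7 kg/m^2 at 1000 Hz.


Mass law: STL = 20 * log10(m * f) - 47
  m * f = 11.7 * 1000 = 11700
  log10(11700) = 4.06819
  STL = 20 * 4.06819 - 47 = 81.3638 - 47 = 34.4 dB

34.4 dB


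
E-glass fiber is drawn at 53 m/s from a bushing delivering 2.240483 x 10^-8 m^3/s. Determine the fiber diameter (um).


Cross-sectional area from continuity:
  A = Q / v = 2.240483 x 10^-8 / 53 = 4.227326 x 10^-10 m^2
Diameter from circular cross-section:
  d = sqrt(4A / pi) * 10^6 (m -> um)
  d = sqrt(4 * 4.227326 x 10^-10 / pi) * 10^6 = 23.2 um

23.2 um


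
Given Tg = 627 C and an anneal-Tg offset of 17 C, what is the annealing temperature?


The annealing temperature is Tg plus the offset:
  T_anneal = 627 + 17 = 644 C

644 C


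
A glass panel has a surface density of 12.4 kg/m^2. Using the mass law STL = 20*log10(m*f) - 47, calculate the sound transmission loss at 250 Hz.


Mass law: STL = 20 * log10(m * f) - 47
  m * f = 12.4 * 250 = 3100
  log10(3100) = 3.49136
  STL = 20 * 3.49136 - 47 = 69.8272 - 47 = 22.8 dB

22.8 dB


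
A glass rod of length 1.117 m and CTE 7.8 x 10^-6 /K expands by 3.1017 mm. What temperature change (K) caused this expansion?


Rearrange dL = alpha * L0 * dT for dT:
  dT = dL / (alpha * L0)
  dL (m) = 3.1017 / 1000 = 0.0031017
  dT = 0.0031017 / ((7.8 x 10^-6) * 1.117) = 356.0 K

356.0 K


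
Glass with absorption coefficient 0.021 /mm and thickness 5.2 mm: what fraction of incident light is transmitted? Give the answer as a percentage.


Beer-Lambert law: T = exp(-alpha * thickness)
  exponent = -0.021 * 5.2 = -0.1092
  T = exp(-0.1092) = 0.8966
  Percentage = 0.8966 * 100 = 89.66%

89.66%


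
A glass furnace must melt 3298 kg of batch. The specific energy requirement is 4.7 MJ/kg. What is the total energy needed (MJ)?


Total energy = mass * specific energy
  E = 3298 * 4.7 = 15500.6 MJ

15500.6 MJ


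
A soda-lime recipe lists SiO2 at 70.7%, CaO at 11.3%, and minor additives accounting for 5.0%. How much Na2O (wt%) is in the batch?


Pieces sum to 100%:
  Na2O = 100 - (SiO2 + CaO + others)
  Na2O = 100 - (70.7 + 11.3 + 5.0) = 13.0%

13.0%


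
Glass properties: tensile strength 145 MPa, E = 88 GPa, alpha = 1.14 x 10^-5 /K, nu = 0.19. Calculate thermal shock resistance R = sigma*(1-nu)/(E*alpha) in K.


Thermal shock resistance: R = sigma * (1 - nu) / (E * alpha)
  Numerator = 145 * (1 - 0.19) = 117.45
  Denominator = 88 * 1000 * (1.14 x 10^-5) = 1.0032
  R = 117.45 / 1.0032 = 117.1 K

117.1 K


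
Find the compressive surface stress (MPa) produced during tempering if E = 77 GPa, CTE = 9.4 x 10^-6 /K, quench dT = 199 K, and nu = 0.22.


Tempering stress: sigma = E * alpha * dT / (1 - nu)
  E (MPa) = 77 * 1000 = 77000
  Numerator = 77000 * (9.4 x 10^-6) * 199 = 144.0362
  Denominator = 1 - 0.22 = 0.78
  sigma = 144.0362 / 0.78 = 184.7 MPa

184.7 MPa


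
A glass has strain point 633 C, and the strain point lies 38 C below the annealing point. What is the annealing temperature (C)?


T_anneal = T_strain + gap:
  T_anneal = 633 + 38 = 671 C

671 C


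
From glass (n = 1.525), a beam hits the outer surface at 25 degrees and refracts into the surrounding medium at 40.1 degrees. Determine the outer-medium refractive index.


Apply Snell's law: n1 * sin(theta1) = n2 * sin(theta2)
  n2 = n1 * sin(theta1) / sin(theta2)
  sin(25) = 0.422618
  sin(40.1) = 0.644124
  n2 = 1.525 * 0.422618 / 0.644124 = 1.0006

1.0006


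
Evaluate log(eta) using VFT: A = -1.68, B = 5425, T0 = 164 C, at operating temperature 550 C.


VFT equation: log(eta) = A + B / (T - T0)
  T - T0 = 550 - 164 = 386
  B / (T - T0) = 5425 / 386 = 14.054
  log(eta) = -1.68 + 14.054 = 12.374

12.374


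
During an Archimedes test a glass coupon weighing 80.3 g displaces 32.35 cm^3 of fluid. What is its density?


Use the definition of density:
  rho = mass / volume
  rho = 80.3 / 32.35 = 2.482 g/cm^3

2.482 g/cm^3


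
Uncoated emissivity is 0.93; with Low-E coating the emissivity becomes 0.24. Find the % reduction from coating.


Percentage reduction = (1 - coated/uncoated) * 100
  Ratio = 0.24 / 0.93 = 0.2581
  Reduction = (1 - 0.2581) * 100 = 74.2%

74.2%
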